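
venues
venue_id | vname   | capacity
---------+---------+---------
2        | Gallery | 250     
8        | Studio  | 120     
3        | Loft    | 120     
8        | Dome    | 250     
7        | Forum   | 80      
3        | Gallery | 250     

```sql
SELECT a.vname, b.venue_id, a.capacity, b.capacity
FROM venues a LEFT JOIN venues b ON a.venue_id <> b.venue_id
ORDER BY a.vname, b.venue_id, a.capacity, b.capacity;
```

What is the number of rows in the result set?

26

LEFT JOIN keeps every row from `venues a`; unmatched rows get NULL for `venues b`'s columns.
Matching on a.venue_id <> b.venue_id.
Matched pairs: 26; unmatched a rows kept: 0.
Total: 26 rows.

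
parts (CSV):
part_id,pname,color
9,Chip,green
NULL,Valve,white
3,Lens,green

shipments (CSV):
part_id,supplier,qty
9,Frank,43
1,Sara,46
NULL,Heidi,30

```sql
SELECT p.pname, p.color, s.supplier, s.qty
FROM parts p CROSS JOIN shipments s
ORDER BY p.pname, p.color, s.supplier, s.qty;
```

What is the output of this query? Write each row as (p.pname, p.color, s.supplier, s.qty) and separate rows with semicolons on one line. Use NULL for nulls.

(Chip, green, Frank, 43); (Chip, green, Heidi, 30); (Chip, green, Sara, 46); (Lens, green, Frank, 43); (Lens, green, Heidi, 30); (Lens, green, Sara, 46); (Valve, white, Frank, 43); (Valve, white, Heidi, 30); (Valve, white, Sara, 46)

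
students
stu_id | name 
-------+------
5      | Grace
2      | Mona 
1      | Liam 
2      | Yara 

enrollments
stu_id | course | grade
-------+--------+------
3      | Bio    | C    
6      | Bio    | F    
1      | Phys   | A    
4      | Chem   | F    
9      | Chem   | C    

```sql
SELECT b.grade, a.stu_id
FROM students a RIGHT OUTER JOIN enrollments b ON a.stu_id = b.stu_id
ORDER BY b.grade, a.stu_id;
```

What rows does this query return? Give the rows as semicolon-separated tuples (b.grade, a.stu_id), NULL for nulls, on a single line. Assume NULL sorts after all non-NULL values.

(A, 1); (C, NULL); (C, NULL); (F, NULL); (F, NULL)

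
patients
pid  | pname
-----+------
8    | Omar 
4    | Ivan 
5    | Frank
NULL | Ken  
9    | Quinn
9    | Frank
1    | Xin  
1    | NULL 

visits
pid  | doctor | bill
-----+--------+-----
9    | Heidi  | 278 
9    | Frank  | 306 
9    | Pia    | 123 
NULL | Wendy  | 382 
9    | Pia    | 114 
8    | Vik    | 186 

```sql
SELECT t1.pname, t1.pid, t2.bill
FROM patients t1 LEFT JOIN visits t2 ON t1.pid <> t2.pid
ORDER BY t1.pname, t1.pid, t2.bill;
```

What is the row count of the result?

LEFT JOIN keeps every row from `patients`; unmatched rows get NULL for `visits`'s columns.
Matching on t1.pid <> t2.pid. A NULL in a compared column never satisfies the condition.
- t1 row (pid=8): matches 4 t2 row(s) → 4 output row(s).
- t1 row (pid=4): matches 5 t2 row(s) → 5 output row(s).
- t1 row (pid=5): matches 5 t2 row(s) → 5 output row(s).
- t1 row (pid=NULL): no match → kept, t2 columns NULL.
- t1 row (pid=9): matches 1 t2 row(s) → 1 output row(s).
- t1 row (pid=9): matches 1 t2 row(s) → 1 output row(s).
- t1 row (pid=1): matches 5 t2 row(s) → 5 output row(s).
- t1 row (pid=1): matches 5 t2 row(s) → 5 output row(s).
Total: 26 matched + 1 padded = 27 rows.

27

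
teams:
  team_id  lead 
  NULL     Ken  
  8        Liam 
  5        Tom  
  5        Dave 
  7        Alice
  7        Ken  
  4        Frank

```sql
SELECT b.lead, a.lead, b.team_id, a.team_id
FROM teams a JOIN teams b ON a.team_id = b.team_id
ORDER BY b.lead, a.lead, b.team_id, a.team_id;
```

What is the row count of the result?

10

INNER JOIN keeps only pairs where the ON condition holds.
Matching on a.team_id = b.team_id. A NULL in a compared column never satisfies the condition.
Matched pairs: 10.
Total: 10 rows.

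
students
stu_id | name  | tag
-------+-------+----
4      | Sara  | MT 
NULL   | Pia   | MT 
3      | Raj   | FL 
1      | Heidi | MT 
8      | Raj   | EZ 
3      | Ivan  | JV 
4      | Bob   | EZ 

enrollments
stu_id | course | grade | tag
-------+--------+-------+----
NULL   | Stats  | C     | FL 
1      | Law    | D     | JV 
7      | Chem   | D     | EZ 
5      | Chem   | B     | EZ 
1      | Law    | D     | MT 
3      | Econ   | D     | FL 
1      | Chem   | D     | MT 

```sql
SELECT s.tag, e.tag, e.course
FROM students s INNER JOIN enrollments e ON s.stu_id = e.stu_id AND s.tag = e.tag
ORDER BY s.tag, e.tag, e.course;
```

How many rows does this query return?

3

INNER JOIN keeps only pairs where the ON condition holds.
Matching on s.stu_id = e.stu_id AND s.tag = e.tag. A NULL in a compared column never satisfies the condition.
- stu_id=4, tag=MT: no matching e row, dropped.
- stu_id=NULL, tag=MT: no matching e row, dropped.
- stu_id=3, tag=FL: 1 matching e row(s), so 1 row(s) emitted.
- stu_id=1, tag=MT: 2 matching e row(s), so 2 row(s) emitted.
- stu_id=8, tag=EZ: no matching e row, dropped.
- stu_id=3, tag=JV: no matching e row, dropped.
- stu_id=4, tag=EZ: no matching e row, dropped.
Total: 3 rows.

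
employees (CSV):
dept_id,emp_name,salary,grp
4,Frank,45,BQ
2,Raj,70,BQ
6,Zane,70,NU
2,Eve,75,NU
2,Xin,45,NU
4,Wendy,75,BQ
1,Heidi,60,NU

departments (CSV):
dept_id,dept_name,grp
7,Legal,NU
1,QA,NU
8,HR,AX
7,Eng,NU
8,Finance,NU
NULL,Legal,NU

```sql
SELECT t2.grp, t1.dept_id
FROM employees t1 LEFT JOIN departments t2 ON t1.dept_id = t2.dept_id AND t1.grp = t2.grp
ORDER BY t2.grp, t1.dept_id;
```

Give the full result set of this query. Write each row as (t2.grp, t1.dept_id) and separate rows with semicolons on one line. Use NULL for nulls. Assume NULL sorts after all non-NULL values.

LEFT JOIN keeps every row from `employees`; unmatched rows get NULL for `departments`'s columns.
Matching on t1.dept_id = t2.dept_id AND t1.grp = t2.grp. A NULL in a compared column never satisfies the condition.
- t1[0] dept_id=4, grp=BQ → no match; kept with NULLs on the t2 side.
- t1[1] dept_id=2, grp=BQ → no match; kept with NULLs on the t2 side.
- t1[2] dept_id=6, grp=NU → no match; kept with NULLs on the t2 side.
- t1[3] dept_id=2, grp=NU → no match; kept with NULLs on the t2 side.
- t1[4] dept_id=2, grp=NU → no match; kept with NULLs on the t2 side.
- t1[5] dept_id=4, grp=BQ → no match; kept with NULLs on the t2 side.
- t1[6] dept_id=1, grp=NU → 1 match(es) in t2 → 1 row(s).
After projecting and ordering:
t2.grp | t1.dept_id
NU | 1
NULL | 2
NULL | 2
NULL | 2
NULL | 4
NULL | 4
NULL | 6

(NU, 1); (NULL, 2); (NULL, 2); (NULL, 2); (NULL, 4); (NULL, 4); (NULL, 6)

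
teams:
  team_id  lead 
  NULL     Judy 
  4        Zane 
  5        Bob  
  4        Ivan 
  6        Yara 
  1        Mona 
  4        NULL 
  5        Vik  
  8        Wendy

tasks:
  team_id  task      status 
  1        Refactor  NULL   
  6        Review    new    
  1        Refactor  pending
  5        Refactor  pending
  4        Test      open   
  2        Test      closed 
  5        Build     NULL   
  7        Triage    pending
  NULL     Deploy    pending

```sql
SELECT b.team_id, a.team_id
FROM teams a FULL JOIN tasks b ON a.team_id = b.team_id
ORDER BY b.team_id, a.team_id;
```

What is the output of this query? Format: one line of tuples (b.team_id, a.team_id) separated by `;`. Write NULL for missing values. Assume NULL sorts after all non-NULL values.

(1, 1); (1, 1); (2, NULL); (4, 4); (4, 4); (4, 4); (5, 5); (5, 5); (5, 5); (5, 5); (6, 6); (7, NULL); (NULL, 8); (NULL, NULL); (NULL, NULL)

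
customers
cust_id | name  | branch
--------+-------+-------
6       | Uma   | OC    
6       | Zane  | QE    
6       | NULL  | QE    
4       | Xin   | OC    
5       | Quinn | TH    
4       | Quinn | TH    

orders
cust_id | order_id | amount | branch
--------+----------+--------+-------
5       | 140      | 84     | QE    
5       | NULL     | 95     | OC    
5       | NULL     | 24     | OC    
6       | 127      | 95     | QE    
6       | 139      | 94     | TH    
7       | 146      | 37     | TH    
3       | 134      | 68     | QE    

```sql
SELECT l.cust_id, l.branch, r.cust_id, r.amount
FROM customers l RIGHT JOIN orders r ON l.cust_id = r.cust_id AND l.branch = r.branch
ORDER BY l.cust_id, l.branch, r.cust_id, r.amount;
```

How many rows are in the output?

8

RIGHT JOIN keeps every row from `orders`; unmatched rows get NULL for `customers`'s columns.
Matching on l.cust_id = r.cust_id AND l.branch = r.branch.
Matched pairs: 2; unmatched r rows kept: 6.
Total: 2 matched + 6 padded = 8 rows.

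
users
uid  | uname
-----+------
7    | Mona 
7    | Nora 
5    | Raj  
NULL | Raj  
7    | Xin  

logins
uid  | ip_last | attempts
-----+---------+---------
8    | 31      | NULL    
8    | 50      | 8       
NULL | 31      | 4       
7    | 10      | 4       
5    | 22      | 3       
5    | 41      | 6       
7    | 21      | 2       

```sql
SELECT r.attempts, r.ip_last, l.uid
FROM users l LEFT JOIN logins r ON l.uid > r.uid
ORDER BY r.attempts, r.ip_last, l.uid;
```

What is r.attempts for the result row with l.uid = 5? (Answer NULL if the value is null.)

NULL

LEFT JOIN keeps every row from `users`; unmatched rows get NULL for `logins`'s columns.
Matching on l.uid > r.uid. A NULL in a compared column never satisfies the condition.
Matched pairs: 6; unmatched l rows kept: 2.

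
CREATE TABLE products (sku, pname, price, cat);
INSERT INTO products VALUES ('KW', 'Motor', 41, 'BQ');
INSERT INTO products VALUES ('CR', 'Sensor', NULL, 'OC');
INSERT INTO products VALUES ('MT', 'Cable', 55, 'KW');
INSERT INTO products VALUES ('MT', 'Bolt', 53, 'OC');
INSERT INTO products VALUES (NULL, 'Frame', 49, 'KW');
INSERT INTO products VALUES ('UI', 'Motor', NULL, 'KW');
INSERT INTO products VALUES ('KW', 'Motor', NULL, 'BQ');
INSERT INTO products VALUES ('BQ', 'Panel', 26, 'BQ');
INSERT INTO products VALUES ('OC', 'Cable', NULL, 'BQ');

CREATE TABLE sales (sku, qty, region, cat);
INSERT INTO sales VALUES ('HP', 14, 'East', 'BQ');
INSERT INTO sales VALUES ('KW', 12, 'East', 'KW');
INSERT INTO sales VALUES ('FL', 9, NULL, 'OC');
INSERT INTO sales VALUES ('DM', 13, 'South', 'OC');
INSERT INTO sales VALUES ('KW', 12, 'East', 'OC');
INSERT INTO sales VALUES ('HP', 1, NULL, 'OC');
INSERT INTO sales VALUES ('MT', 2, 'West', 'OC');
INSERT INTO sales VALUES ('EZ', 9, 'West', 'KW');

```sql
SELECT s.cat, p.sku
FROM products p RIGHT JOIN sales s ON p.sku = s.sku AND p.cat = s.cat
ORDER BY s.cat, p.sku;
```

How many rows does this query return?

8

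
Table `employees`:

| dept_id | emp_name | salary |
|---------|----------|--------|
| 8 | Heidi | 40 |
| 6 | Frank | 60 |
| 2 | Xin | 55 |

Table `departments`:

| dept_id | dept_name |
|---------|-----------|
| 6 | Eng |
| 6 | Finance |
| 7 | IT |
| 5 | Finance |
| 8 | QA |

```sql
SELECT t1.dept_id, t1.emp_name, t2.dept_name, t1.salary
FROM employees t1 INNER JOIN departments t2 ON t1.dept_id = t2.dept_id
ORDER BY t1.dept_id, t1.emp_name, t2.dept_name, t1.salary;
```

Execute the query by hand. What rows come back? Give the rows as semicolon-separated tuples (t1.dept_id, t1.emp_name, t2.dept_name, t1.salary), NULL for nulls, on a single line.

(6, Frank, Eng, 60); (6, Frank, Finance, 60); (8, Heidi, QA, 40)

INNER JOIN keeps only pairs where the ON condition holds.
Matching on t1.dept_id = t2.dept_id.
- t1 (dept_id=8) pairs with 1 row(s) of t2.
- t1 (dept_id=6) pairs with 2 row(s) of t2.
- t1 (dept_id=2) has no partner → excluded.
After projecting and ordering:
t1.dept_id | t1.emp_name | t2.dept_name | t1.salary
6 | Frank | Eng | 60
6 | Frank | Finance | 60
8 | Heidi | QA | 40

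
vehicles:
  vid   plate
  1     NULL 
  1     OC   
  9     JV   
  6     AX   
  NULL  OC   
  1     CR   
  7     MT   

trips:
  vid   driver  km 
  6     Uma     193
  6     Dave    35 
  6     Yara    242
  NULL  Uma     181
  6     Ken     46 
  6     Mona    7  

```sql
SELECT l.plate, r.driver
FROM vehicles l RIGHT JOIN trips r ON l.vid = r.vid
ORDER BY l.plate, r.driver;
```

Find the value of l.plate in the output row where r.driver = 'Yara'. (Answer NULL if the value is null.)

AX

RIGHT JOIN keeps every row from `trips`; unmatched rows get NULL for `vehicles`'s columns.
Matching on l.vid = r.vid. A NULL in a compared column never satisfies the condition.
Matched pairs: 5; unmatched r rows kept: 1.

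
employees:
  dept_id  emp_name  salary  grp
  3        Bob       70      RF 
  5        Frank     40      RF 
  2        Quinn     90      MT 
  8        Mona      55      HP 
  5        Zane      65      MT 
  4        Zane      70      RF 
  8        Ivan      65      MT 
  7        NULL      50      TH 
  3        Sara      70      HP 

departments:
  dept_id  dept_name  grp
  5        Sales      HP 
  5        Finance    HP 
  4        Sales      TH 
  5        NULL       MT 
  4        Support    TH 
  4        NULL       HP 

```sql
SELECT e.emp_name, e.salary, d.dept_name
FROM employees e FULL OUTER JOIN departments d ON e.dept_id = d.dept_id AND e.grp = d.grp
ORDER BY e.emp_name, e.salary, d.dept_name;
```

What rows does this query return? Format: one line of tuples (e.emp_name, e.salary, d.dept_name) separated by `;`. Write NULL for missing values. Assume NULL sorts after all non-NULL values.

(Bob, 70, NULL); (Frank, 40, NULL); (Ivan, 65, NULL); (Mona, 55, NULL); (Quinn, 90, NULL); (Sara, 70, NULL); (Zane, 65, NULL); (Zane, 70, NULL); (NULL, 50, NULL); (NULL, NULL, Finance); (NULL, NULL, Sales); (NULL, NULL, Sales); (NULL, NULL, Support); (NULL, NULL, NULL)

FULL OUTER JOIN keeps every row from both sides; unmatched rows get NULL for the other side's columns.
Matching on e.dept_id = d.dept_id AND e.grp = d.grp.
Matched pairs: 1; unmatched e rows kept: 8; unmatched d rows kept: 5.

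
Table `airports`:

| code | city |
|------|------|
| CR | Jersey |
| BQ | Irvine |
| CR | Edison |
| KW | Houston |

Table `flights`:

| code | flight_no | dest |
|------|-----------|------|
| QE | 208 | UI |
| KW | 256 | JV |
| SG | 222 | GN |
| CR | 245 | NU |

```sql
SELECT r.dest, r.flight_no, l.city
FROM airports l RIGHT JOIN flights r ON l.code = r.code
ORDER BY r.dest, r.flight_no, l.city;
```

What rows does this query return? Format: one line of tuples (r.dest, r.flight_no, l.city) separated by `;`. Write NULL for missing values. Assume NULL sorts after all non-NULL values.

(GN, 222, NULL); (JV, 256, Houston); (NU, 245, Edison); (NU, 245, Jersey); (UI, 208, NULL)

RIGHT JOIN keeps every row from `flights`; unmatched rows get NULL for `airports`'s columns.
Matching on l.code = r.code.
- code=CR: 1 matching r row(s), so 1 row(s) emitted.
- code=BQ: no matching r row.
- code=CR: 1 matching r row(s), so 1 row(s) emitted.
- code=KW: 1 matching r row(s), so 1 row(s) emitted.
- 2 r row(s) had no l match → kept, l columns NULL.
After projecting and ordering:
r.dest | r.flight_no | l.city
GN | 222 | NULL
JV | 256 | Houston
NU | 245 | Edison
NU | 245 | Jersey
UI | 208 | NULL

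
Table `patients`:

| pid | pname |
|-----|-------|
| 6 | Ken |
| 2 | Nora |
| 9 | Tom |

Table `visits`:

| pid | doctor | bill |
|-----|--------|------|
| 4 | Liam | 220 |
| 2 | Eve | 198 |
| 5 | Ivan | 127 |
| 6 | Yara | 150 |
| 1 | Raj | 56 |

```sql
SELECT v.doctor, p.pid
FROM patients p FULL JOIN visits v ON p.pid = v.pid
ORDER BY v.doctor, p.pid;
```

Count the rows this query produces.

FULL OUTER JOIN keeps every row from both sides; unmatched rows get NULL for the other side's columns.
Matching on p.pid = v.pid.
Matched pairs: 2; unmatched p rows kept: 1; unmatched v rows kept: 3.
Total: 2 matched + 4 padded = 6 rows.

6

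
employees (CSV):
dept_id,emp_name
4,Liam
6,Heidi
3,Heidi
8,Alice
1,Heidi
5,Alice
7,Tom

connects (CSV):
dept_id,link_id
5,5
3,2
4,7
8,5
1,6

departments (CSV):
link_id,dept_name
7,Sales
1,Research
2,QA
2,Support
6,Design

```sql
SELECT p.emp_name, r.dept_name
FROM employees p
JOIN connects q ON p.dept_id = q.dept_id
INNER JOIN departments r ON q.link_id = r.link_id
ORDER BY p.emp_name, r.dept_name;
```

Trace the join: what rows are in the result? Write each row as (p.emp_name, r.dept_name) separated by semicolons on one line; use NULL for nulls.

(Heidi, Design); (Heidi, QA); (Heidi, Support); (Liam, Sales)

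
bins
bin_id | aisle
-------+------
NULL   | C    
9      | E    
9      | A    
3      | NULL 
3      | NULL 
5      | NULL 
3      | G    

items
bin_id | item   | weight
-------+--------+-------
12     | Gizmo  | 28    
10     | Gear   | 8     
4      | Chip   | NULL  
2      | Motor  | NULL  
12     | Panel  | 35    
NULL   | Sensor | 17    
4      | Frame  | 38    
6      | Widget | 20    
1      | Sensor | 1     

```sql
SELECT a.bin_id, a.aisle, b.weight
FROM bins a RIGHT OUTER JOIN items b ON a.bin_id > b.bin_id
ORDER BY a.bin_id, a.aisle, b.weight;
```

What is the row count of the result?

RIGHT JOIN keeps every row from `items`; unmatched rows get NULL for `bins`'s columns.
Matching on a.bin_id > b.bin_id. A NULL in a compared column never satisfies the condition.
Matched pairs: 20; unmatched b rows kept: 4.
Total: 20 matched + 4 padded = 24 rows.

24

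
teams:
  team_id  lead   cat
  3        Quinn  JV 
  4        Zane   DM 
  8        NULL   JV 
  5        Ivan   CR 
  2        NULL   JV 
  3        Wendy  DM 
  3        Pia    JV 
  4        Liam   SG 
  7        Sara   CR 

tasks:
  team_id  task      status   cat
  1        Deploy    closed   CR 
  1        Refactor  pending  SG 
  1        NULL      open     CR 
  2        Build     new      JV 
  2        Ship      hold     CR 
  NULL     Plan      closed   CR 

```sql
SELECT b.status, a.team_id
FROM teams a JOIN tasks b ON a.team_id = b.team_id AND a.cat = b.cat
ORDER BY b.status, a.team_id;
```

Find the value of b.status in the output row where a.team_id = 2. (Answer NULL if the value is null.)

new

INNER JOIN keeps only pairs where the ON condition holds.
Matching on a.team_id = b.team_id AND a.cat = b.cat. A NULL in a compared column never satisfies the condition.
Matched pairs: 1.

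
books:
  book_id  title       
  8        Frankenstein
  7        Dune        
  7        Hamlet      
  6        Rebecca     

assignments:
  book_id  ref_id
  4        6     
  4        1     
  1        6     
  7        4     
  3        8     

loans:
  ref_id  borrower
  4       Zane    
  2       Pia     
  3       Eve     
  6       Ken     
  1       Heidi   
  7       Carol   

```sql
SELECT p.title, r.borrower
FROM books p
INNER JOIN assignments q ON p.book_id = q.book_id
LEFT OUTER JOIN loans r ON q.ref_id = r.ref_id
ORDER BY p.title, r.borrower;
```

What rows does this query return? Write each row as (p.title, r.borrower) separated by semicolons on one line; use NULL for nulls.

(Dune, Zane); (Hamlet, Zane)

Joins associate left-to-right: books INNER JOIN assignments on book_id gives 2 intermediate row(s).
Then LEFT JOIN `loans r` on ref_id: each of those 2 rows is kept; rows whose q.ref_id has no match in r get NULL for r's columns.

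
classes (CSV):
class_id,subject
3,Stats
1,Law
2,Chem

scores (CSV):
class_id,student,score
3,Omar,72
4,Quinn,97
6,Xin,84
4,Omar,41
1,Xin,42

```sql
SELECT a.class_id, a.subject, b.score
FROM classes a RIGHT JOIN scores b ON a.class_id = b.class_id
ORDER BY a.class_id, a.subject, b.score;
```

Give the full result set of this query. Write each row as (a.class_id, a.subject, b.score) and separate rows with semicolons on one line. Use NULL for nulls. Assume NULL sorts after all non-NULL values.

RIGHT JOIN keeps every row from `scores`; unmatched rows get NULL for `classes`'s columns.
Matching on a.class_id = b.class_id.
- a (class_id=3) pairs with 1 row(s) of b.
- a (class_id=1) pairs with 1 row(s) of b.
- a (class_id=2) has no partner in b.
- 3 b row(s) had no a match → kept, a columns NULL.
After projecting and ordering:
a.class_id | a.subject | b.score
1 | Law | 42
3 | Stats | 72
NULL | NULL | 41
NULL | NULL | 84
NULL | NULL | 97

(1, Law, 42); (3, Stats, 72); (NULL, NULL, 41); (NULL, NULL, 84); (NULL, NULL, 97)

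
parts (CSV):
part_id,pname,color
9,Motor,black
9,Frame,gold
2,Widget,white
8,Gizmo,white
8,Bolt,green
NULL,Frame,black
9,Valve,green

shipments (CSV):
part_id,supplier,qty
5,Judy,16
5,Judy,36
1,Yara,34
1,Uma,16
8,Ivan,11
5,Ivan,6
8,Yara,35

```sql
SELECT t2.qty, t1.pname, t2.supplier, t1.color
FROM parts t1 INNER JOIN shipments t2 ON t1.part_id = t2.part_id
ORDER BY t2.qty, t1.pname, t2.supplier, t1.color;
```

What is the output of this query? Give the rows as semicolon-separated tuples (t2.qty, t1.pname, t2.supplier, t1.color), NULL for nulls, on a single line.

INNER JOIN keeps only pairs where the ON condition holds.
Matching on t1.part_id = t2.part_id. A NULL in a compared column never satisfies the condition.
- t1 (part_id=9) has no partner → excluded.
- t1 (part_id=9) has no partner → excluded.
- t1 (part_id=2) has no partner → excluded.
- t1 (part_id=8) pairs with 2 row(s) of t2.
- t1 (part_id=8) pairs with 2 row(s) of t2.
- t1 (part_id=NULL) has no partner → excluded.
- t1 (part_id=9) has no partner → excluded.
After projecting and ordering:
t2.qty | t1.pname | t2.supplier | t1.color
11 | Bolt | Ivan | green
11 | Gizmo | Ivan | white
35 | Bolt | Yara | green
35 | Gizmo | Yara | white

(11, Bolt, Ivan, green); (11, Gizmo, Ivan, white); (35, Bolt, Yara, green); (35, Gizmo, Yara, white)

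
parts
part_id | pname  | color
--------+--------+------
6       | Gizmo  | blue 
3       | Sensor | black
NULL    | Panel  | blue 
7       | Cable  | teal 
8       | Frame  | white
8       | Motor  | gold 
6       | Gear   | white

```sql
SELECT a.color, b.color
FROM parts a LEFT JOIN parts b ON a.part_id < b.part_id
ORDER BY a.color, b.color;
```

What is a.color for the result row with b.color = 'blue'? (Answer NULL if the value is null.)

black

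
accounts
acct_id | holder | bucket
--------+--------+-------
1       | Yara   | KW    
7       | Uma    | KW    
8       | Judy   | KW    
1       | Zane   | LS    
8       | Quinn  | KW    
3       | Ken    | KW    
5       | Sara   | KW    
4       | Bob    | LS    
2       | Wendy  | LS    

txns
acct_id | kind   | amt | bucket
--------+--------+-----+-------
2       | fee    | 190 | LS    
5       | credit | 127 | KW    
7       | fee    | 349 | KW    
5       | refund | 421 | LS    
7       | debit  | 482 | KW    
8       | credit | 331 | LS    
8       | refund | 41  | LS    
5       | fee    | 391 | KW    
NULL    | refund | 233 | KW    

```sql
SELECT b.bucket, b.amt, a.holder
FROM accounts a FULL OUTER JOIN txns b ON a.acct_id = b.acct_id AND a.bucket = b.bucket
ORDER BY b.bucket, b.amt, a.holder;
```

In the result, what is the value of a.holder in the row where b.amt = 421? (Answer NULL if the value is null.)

NULL

FULL OUTER JOIN keeps every row from both sides; unmatched rows get NULL for the other side's columns.
Matching on a.acct_id = b.acct_id AND a.bucket = b.bucket. A NULL in a compared column never satisfies the condition.
- a[0] acct_id=1, bucket=KW → no match; kept with NULLs on the b side.
- a[1] acct_id=7, bucket=KW → 2 match(es) in b → 2 row(s).
- a[2] acct_id=8, bucket=KW → no match; kept with NULLs on the b side.
- a[3] acct_id=1, bucket=LS → no match; kept with NULLs on the b side.
- a[4] acct_id=8, bucket=KW → no match; kept with NULLs on the b side.
- a[5] acct_id=3, bucket=KW → no match; kept with NULLs on the b side.
- a[6] acct_id=5, bucket=KW → 2 match(es) in b → 2 row(s).
- a[7] acct_id=4, bucket=LS → no match; kept with NULLs on the b side.
- a[8] acct_id=2, bucket=LS → 1 match(es) in b → 1 row(s).
- 4 row(s) from b found no a partner → padded with NULL.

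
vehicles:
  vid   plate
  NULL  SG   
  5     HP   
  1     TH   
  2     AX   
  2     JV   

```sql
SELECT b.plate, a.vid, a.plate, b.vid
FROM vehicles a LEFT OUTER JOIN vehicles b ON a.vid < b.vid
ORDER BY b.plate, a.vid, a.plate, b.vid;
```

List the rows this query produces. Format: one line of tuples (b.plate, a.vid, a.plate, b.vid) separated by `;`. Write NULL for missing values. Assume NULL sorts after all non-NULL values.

LEFT JOIN keeps every row from `vehicles a`; unmatched rows get NULL for `vehicles b`'s columns.
Matching on a.vid < b.vid. A NULL in a compared column never satisfies the condition.
- vid=NULL: no b row matches, row kept with b columns NULL.
- vid=5: no b row matches, row kept with b columns NULL.
- vid=1: 3 matching b row(s), so 3 row(s) emitted.
- vid=2: 1 matching b row(s), so 1 row(s) emitted.
- vid=2: 1 matching b row(s), so 1 row(s) emitted.
After projecting and ordering:
b.plate | a.vid | a.plate | b.vid
AX | 1 | TH | 2
HP | 1 | TH | 5
HP | 2 | AX | 5
HP | 2 | JV | 5
JV | 1 | TH | 2
NULL | 5 | HP | NULL
NULL | NULL | SG | NULL

(AX, 1, TH, 2); (HP, 1, TH, 5); (HP, 2, AX, 5); (HP, 2, JV, 5); (JV, 1, TH, 2); (NULL, 5, HP, NULL); (NULL, NULL, SG, NULL)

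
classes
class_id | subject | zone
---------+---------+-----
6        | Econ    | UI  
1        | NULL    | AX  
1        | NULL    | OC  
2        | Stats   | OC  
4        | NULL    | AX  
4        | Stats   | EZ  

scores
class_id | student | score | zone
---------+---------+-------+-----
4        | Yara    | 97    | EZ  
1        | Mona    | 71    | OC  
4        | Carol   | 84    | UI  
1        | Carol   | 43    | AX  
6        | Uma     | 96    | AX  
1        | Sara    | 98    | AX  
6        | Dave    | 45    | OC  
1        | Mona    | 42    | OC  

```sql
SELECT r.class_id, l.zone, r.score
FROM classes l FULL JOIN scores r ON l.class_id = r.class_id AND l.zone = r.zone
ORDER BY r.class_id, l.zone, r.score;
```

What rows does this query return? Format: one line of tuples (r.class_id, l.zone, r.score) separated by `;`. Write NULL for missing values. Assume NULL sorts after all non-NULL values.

FULL OUTER JOIN keeps every row from both sides; unmatched rows get NULL for the other side's columns.
Matching on l.class_id = r.class_id AND l.zone = r.zone.
- l (class_id=6, zone=UI) has no partner → padded with NULL.
- l (class_id=1, zone=AX) pairs with 2 row(s) of r.
- l (class_id=1, zone=OC) pairs with 2 row(s) of r.
- l (class_id=2, zone=OC) has no partner → padded with NULL.
- l (class_id=4, zone=AX) has no partner → padded with NULL.
- l (class_id=4, zone=EZ) pairs with 1 row(s) of r.
- 3 r row(s) had no l match → kept, l columns NULL.

(1, AX, 43); (1, AX, 98); (1, OC, 42); (1, OC, 71); (4, EZ, 97); (4, NULL, 84); (6, NULL, 45); (6, NULL, 96); (NULL, AX, NULL); (NULL, OC, NULL); (NULL, UI, NULL)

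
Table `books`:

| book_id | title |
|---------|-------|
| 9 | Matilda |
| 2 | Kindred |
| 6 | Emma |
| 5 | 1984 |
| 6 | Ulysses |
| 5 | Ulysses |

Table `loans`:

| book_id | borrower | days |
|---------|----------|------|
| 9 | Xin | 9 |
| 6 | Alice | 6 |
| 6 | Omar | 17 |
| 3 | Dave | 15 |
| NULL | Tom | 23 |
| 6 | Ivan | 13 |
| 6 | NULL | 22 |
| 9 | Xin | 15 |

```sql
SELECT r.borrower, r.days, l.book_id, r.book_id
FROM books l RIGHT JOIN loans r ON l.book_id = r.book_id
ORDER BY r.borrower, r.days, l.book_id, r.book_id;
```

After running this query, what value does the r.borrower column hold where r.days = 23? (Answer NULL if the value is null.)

RIGHT JOIN keeps every row from `loans`; unmatched rows get NULL for `books`'s columns.
Matching on l.book_id = r.book_id. A NULL in a compared column never satisfies the condition.
- l (book_id=9) pairs with 2 row(s) of r.
- l (book_id=2) has no partner in r.
- l (book_id=6) pairs with 4 row(s) of r.
- l (book_id=5) has no partner in r.
- l (book_id=6) pairs with 4 row(s) of r.
- l (book_id=5) has no partner in r.
- 2 r row(s) had no l match → kept, l columns NULL.

Tom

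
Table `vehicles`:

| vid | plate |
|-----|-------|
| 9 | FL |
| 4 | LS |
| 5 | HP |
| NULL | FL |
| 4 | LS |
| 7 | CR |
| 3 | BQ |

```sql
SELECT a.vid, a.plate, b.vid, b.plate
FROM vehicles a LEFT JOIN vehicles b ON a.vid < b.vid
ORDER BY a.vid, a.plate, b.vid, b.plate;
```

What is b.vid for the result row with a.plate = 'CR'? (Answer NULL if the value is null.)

LEFT JOIN keeps every row from `vehicles a`; unmatched rows get NULL for `vehicles b`'s columns.
Matching on a.vid < b.vid. A NULL in a compared column never satisfies the condition.
- a row (vid=9): no match → kept, b columns NULL.
- a row (vid=4): matches 3 b row(s) → 3 output row(s).
- a row (vid=5): matches 2 b row(s) → 2 output row(s).
- a row (vid=NULL): no match → kept, b columns NULL.
- a row (vid=4): matches 3 b row(s) → 3 output row(s).
- a row (vid=7): matches 1 b row(s) → 1 output row(s).
- a row (vid=3): matches 5 b row(s) → 5 output row(s).

9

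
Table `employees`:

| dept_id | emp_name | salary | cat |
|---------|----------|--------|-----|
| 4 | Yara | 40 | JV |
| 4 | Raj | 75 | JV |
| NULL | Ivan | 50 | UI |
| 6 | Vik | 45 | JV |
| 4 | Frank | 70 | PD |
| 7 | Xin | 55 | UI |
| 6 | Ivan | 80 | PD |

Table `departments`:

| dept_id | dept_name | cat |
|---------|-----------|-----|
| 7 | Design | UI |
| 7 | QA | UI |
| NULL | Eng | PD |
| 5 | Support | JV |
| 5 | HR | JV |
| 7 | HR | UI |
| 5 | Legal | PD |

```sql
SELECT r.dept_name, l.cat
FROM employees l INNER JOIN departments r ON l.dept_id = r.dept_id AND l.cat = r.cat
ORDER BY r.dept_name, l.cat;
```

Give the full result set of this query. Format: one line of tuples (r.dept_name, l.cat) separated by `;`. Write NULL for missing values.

(Design, UI); (HR, UI); (QA, UI)

INNER JOIN keeps only pairs where the ON condition holds.
Matching on l.dept_id = r.dept_id AND l.cat = r.cat. A NULL in a compared column never satisfies the condition.
Matched pairs: 3.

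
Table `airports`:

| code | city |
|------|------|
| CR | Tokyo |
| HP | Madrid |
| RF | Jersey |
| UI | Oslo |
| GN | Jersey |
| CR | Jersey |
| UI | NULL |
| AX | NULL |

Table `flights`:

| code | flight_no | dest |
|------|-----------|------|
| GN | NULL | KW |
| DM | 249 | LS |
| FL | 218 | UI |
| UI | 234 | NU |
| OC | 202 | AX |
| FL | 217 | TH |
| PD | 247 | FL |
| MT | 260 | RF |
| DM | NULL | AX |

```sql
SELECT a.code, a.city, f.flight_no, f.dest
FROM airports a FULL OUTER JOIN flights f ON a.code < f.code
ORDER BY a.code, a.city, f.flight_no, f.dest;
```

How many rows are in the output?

FULL OUTER JOIN keeps every row from both sides; unmatched rows get NULL for the other side's columns.
Matching on a.code < f.code.
- a row (code=CR): matches 9 f row(s) → 9 output row(s).
- a row (code=HP): matches 4 f row(s) → 4 output row(s).
- a row (code=RF): matches 1 f row(s) → 1 output row(s).
- a row (code=UI): no match → kept, f columns NULL.
- a row (code=GN): matches 4 f row(s) → 4 output row(s).
- a row (code=CR): matches 9 f row(s) → 9 output row(s).
- a row (code=UI): no match → kept, f columns NULL.
- a row (code=AX): matches 9 f row(s) → 9 output row(s).
Total: 36 matched + 2 padded = 38 rows.

38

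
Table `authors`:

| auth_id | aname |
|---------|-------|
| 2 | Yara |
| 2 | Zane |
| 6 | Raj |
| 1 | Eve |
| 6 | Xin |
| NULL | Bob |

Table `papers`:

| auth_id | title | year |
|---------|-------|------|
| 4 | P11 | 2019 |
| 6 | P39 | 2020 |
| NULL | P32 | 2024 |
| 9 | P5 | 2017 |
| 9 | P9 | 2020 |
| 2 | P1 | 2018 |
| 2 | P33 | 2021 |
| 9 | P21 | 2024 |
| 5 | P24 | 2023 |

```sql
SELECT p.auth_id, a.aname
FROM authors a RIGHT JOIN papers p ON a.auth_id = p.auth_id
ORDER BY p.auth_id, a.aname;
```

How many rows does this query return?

12

RIGHT JOIN keeps every row from `papers`; unmatched rows get NULL for `authors`'s columns.
Matching on a.auth_id = p.auth_id. A NULL in a compared column never satisfies the condition.
- a (auth_id=2) pairs with 2 row(s) of p.
- a (auth_id=2) pairs with 2 row(s) of p.
- a (auth_id=6) pairs with 1 row(s) of p.
- a (auth_id=1) has no partner in p.
- a (auth_id=6) pairs with 1 row(s) of p.
- a (auth_id=NULL) has no partner in p.
- 6 p row(s) had no a match → kept, a columns NULL.
Total: 6 matched + 6 padded = 12 rows.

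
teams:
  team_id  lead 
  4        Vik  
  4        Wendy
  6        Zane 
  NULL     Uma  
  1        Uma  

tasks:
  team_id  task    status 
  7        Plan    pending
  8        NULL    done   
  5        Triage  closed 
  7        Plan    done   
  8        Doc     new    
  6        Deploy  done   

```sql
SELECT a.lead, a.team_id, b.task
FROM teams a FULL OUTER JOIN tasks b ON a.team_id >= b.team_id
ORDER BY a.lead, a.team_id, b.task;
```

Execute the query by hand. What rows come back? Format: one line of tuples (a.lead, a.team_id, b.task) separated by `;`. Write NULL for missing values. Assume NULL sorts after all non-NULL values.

(Uma, 1, NULL); (Uma, NULL, NULL); (Vik, 4, NULL); (Wendy, 4, NULL); (Zane, 6, Deploy); (Zane, 6, Triage); (NULL, NULL, Doc); (NULL, NULL, Plan); (NULL, NULL, Plan); (NULL, NULL, NULL)

FULL OUTER JOIN keeps every row from both sides; unmatched rows get NULL for the other side's columns.
Matching on a.team_id >= b.team_id. A NULL in a compared column never satisfies the condition.
Matched pairs: 2; unmatched a rows kept: 4; unmatched b rows kept: 4.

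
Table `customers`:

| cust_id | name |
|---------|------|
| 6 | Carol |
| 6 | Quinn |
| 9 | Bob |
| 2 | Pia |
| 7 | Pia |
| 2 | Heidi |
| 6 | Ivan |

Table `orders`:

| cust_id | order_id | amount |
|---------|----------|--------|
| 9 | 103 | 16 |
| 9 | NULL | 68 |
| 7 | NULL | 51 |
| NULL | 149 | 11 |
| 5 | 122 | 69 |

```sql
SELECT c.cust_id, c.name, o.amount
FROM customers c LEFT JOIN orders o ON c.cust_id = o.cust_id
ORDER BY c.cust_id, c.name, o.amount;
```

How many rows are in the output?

LEFT JOIN keeps every row from `customers`; unmatched rows get NULL for `orders`'s columns.
Matching on c.cust_id = o.cust_id. A NULL in a compared column never satisfies the condition.
- c[0] cust_id=6 → no match; kept with NULLs on the o side.
- c[1] cust_id=6 → no match; kept with NULLs on the o side.
- c[2] cust_id=9 → 2 match(es) in o → 2 row(s).
- c[3] cust_id=2 → no match; kept with NULLs on the o side.
- c[4] cust_id=7 → 1 match(es) in o → 1 row(s).
- c[5] cust_id=2 → no match; kept with NULLs on the o side.
- c[6] cust_id=6 → no match; kept with NULLs on the o side.
Total: 3 matched + 5 padded = 8 rows.

8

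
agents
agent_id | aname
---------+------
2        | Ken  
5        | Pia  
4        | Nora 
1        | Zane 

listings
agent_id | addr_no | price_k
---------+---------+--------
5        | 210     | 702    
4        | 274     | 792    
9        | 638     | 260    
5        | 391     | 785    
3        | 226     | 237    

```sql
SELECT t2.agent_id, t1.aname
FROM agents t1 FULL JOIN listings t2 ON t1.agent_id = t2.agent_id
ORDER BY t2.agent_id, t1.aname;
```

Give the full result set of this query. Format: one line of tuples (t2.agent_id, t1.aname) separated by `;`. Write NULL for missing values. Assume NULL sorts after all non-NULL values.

FULL OUTER JOIN keeps every row from both sides; unmatched rows get NULL for the other side's columns.
Matching on t1.agent_id = t2.agent_id.
- t1 (agent_id=2) has no partner → padded with NULL.
- t1 (agent_id=5) pairs with 2 row(s) of t2.
- t1 (agent_id=4) pairs with 1 row(s) of t2.
- t1 (agent_id=1) has no partner → padded with NULL.
- plus 2 unmatched t2 row(s), each kept with NULL t1 columns.
After projecting and ordering:
t2.agent_id | t1.aname
3 | NULL
4 | Nora
5 | Pia
5 | Pia
9 | NULL
NULL | Ken
NULL | Zane

(3, NULL); (4, Nora); (5, Pia); (5, Pia); (9, NULL); (NULL, Ken); (NULL, Zane)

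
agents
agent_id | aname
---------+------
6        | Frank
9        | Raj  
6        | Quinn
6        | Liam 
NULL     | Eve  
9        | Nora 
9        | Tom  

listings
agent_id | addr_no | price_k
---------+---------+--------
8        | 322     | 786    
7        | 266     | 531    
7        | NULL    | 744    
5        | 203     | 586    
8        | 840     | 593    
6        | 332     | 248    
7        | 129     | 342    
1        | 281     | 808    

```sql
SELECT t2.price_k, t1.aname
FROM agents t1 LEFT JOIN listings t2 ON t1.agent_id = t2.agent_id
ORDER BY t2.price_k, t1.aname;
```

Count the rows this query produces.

7

LEFT JOIN keeps every row from `agents`; unmatched rows get NULL for `listings`'s columns.
Matching on t1.agent_id = t2.agent_id. A NULL in a compared column never satisfies the condition.
- t1[0] agent_id=6 → 1 match(es) in t2 → 1 row(s).
- t1[1] agent_id=9 → no match; kept with NULLs on the t2 side.
- t1[2] agent_id=6 → 1 match(es) in t2 → 1 row(s).
- t1[3] agent_id=6 → 1 match(es) in t2 → 1 row(s).
- t1[4] agent_id=NULL → no match; kept with NULLs on the t2 side.
- t1[5] agent_id=9 → no match; kept with NULLs on the t2 side.
- t1[6] agent_id=9 → no match; kept with NULLs on the t2 side.
Total: 3 matched + 4 padded = 7 rows.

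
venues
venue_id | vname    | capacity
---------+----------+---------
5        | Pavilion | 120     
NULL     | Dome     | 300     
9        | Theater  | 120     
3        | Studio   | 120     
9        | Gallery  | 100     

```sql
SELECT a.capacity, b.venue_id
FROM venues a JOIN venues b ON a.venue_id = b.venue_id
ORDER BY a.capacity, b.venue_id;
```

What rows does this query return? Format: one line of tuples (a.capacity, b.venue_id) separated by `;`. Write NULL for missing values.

INNER JOIN keeps only pairs where the ON condition holds.
Matching on a.venue_id = b.venue_id. A NULL in a compared column never satisfies the condition.
Matched pairs: 6.

(100, 9); (100, 9); (120, 3); (120, 5); (120, 9); (120, 9)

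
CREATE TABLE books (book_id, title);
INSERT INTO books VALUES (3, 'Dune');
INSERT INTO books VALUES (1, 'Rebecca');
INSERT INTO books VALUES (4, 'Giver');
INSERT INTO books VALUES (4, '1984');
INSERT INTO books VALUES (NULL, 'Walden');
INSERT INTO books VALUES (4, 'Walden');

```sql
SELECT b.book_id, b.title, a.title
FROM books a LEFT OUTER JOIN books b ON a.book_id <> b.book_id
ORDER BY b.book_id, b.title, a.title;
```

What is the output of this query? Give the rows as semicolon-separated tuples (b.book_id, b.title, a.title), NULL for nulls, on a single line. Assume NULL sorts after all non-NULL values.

(1, Rebecca, 1984); (1, Rebecca, Dune); (1, Rebecca, Giver); (1, Rebecca, Walden); (3, Dune, 1984); (3, Dune, Giver); (3, Dune, Rebecca); (3, Dune, Walden); (4, 1984, Dune); (4, 1984, Rebecca); (4, Giver, Dune); (4, Giver, Rebecca); (4, Walden, Dune); (4, Walden, Rebecca); (NULL, NULL, Walden)

LEFT JOIN keeps every row from `books a`; unmatched rows get NULL for `books b`'s columns.
Matching on a.book_id <> b.book_id. A NULL in a compared column never satisfies the condition.
- book_id=3: 4 matching b row(s), so 4 row(s) emitted.
- book_id=1: 4 matching b row(s), so 4 row(s) emitted.
- book_id=4: 2 matching b row(s), so 2 row(s) emitted.
- book_id=4: 2 matching b row(s), so 2 row(s) emitted.
- book_id=NULL: no b row matches, row kept with b columns NULL.
- book_id=4: 2 matching b row(s), so 2 row(s) emitted.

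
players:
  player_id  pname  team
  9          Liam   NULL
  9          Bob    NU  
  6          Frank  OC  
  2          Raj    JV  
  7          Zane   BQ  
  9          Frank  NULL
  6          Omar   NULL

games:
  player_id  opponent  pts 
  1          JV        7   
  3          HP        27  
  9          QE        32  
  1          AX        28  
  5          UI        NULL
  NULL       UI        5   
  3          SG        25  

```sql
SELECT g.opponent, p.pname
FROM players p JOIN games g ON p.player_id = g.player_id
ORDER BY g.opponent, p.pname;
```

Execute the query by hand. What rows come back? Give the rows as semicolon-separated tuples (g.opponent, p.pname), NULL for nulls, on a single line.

INNER JOIN keeps only pairs where the ON condition holds.
Matching on p.player_id = g.player_id. A NULL in a compared column never satisfies the condition.
- p[0] player_id=9 → 1 match(es) in g → 1 row(s).
- p[1] player_id=9 → 1 match(es) in g → 1 row(s).
- p[2] player_id=6 → no match; dropped.
- p[3] player_id=2 → no match; dropped.
- p[4] player_id=7 → no match; dropped.
- p[5] player_id=9 → 1 match(es) in g → 1 row(s).
- p[6] player_id=6 → no match; dropped.
After projecting and ordering:
g.opponent | p.pname
QE | Bob
QE | Frank
QE | Liam

(QE, Bob); (QE, Frank); (QE, Liam)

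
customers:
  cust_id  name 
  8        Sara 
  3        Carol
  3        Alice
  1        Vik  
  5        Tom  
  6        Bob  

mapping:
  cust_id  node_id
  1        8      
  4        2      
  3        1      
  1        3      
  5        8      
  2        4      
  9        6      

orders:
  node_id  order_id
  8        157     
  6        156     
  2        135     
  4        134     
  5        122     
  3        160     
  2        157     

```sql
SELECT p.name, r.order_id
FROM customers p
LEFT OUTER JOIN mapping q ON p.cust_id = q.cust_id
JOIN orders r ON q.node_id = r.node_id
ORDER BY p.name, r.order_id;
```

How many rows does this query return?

3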